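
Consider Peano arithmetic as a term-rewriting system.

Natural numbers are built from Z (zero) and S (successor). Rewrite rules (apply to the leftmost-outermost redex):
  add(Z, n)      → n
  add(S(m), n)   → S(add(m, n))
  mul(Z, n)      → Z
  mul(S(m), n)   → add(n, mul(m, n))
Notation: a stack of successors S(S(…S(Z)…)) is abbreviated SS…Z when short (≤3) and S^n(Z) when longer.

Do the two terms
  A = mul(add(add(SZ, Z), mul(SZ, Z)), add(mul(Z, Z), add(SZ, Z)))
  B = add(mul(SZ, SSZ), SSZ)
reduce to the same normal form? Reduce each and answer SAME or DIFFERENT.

Term A:
  start: mul(add(add(SZ, Z), mul(SZ, Z)), add(mul(Z, Z), add(SZ, Z)))
  step 1: mul(add(S(add(Z, Z)), mul(SZ, Z)), add(mul(Z, Z), add(SZ, Z)))
  step 2: mul(S(add(add(Z, Z), mul(SZ, Z))), add(mul(Z, Z), add(SZ, Z)))
  step 3: add(add(mul(Z, Z), add(SZ, Z)), mul(add(add(Z, Z), mul(SZ, Z)), add(mul(Z, Z), add(SZ, Z))))
  step 4: add(add(Z, add(SZ, Z)), mul(add(add(Z, Z), mul(SZ, Z)), add(mul(Z, Z), add(SZ, Z))))
  step 5: add(add(SZ, Z), mul(add(add(Z, Z), mul(SZ, Z)), add(mul(Z, Z), add(SZ, Z))))
  step 6: add(S(add(Z, Z)), mul(add(add(Z, Z), mul(SZ, Z)), add(mul(Z, Z), add(SZ, Z))))
  step 7: S(add(add(Z, Z), mul(add(add(Z, Z), mul(SZ, Z)), add(mul(Z, Z), add(SZ, Z)))))
  step 8: S(add(Z, mul(add(add(Z, Z), mul(SZ, Z)), add(mul(Z, Z), add(SZ, Z)))))
  step 9: S(mul(add(add(Z, Z), mul(SZ, Z)), add(mul(Z, Z), add(SZ, Z))))
  step 10: S(mul(add(Z, mul(SZ, Z)), add(mul(Z, Z), add(SZ, Z))))
  step 11: S(mul(mul(SZ, Z), add(mul(Z, Z), add(SZ, Z))))
  step 12: S(mul(add(Z, mul(Z, Z)), add(mul(Z, Z), add(SZ, Z))))
  step 13: S(mul(mul(Z, Z), add(mul(Z, Z), add(SZ, Z))))
  step 14: S(mul(Z, add(mul(Z, Z), add(SZ, Z))))
  step 15: SZ

Term B:
  start: add(mul(SZ, SSZ), SSZ)
  step 1: add(add(SSZ, mul(Z, SSZ)), SSZ)
  step 2: add(S(add(SZ, mul(Z, SSZ))), SSZ)
  step 3: S(add(add(SZ, mul(Z, SSZ)), SSZ))
  step 4: S(add(S(add(Z, mul(Z, SSZ))), SSZ))
  step 5: S(S(add(add(Z, mul(Z, SSZ)), SSZ)))
  step 6: S(S(add(mul(Z, SSZ), SSZ)))
  step 7: S(S(add(Z, SSZ)))
  step 8: S^4(Z)

Answer: DIFFERENT — A ⇓ SZ, B ⇓ S^4(Z)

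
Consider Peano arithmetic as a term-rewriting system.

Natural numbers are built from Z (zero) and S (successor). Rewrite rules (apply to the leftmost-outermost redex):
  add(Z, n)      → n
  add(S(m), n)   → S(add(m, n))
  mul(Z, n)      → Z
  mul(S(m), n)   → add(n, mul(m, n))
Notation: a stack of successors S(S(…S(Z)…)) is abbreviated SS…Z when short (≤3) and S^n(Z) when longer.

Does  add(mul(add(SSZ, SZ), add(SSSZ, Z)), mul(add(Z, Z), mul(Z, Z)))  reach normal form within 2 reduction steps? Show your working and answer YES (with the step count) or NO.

Answer: NO — after 2 steps the term is add(add(add(SSSZ, Z), mul(add(SZ, SZ), add(SSSZ, Z))), mul(add(Z, Z), mul(Z, Z))), not yet normal

Reduction:
  start: add(mul(add(SSZ, SZ), add(SSSZ, Z)), mul(add(Z, Z), mul(Z, Z)))
  step 1: add(mul(S(add(SZ, SZ)), add(SSSZ, Z)), mul(add(Z, Z), mul(Z, Z)))
  step 2: add(add(add(SSSZ, Z), mul(add(SZ, SZ), add(SSSZ, Z))), mul(add(Z, Z), mul(Z, Z)))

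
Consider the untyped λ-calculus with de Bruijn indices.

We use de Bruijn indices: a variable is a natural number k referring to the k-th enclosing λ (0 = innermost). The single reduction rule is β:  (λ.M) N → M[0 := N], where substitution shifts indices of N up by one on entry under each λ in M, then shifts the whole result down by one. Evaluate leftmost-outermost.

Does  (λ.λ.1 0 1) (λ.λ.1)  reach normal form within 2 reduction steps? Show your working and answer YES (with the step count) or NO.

  start: (λ.λ.1 0 1) (λ.λ.1)
  [1] λ.(λ.λ.1) 0 (λ.λ.1)
  [2] λ.(λ.1) (λ.λ.1)

Answer: NO — after 2 steps the term is λ.(λ.1) (λ.λ.1), not yet normal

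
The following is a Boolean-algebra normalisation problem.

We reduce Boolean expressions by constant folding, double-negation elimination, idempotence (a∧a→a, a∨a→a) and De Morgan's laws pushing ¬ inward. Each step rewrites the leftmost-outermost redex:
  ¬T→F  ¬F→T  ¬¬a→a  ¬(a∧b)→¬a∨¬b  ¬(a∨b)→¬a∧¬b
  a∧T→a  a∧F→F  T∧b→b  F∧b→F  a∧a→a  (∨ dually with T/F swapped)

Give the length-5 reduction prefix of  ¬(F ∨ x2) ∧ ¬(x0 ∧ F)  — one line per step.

Answer: after 5 steps: ¬x2 ∧ (¬x0 ∨ T)

Derivation:
  start: ¬(F ∨ x2) ∧ ¬(x0 ∧ F)
  [1] (¬F ∧ ¬x2) ∧ ¬(x0 ∧ F)
  [2] (T ∧ ¬x2) ∧ ¬(x0 ∧ F)
  [3] ¬x2 ∧ ¬(x0 ∧ F)
  [4] ¬x2 ∧ (¬x0 ∨ ¬F)
  [5] ¬x2 ∧ (¬x0 ∨ T)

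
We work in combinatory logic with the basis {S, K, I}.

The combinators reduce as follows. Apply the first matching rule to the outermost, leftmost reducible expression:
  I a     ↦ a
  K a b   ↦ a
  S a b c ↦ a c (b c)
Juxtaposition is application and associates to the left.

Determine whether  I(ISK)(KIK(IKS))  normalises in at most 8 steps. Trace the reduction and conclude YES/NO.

  start: I(ISK)(KIK(IKS))
  [1] ISK(KIK(IKS))
  [2] SK(KIK(IKS))
  [3] SK(I(IKS))
  [4] SK(IKS)
  [5] SK(KS)

Answer: YES — reaches normal form SK(KS) in 5 ≤ 8 steps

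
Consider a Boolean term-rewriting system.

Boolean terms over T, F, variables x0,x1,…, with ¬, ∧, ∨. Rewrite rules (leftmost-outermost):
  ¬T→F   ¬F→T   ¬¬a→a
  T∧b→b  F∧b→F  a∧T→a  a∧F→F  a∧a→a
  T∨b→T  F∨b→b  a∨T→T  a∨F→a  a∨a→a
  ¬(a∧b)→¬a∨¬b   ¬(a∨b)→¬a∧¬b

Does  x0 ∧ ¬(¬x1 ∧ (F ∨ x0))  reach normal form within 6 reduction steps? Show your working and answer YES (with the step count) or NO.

Answer: YES — reaches normal form x0 ∧ (x1 ∨ ¬x0) in 5 ≤ 6 steps

Reduction:
  start: x0 ∧ ¬(¬x1 ∧ (F ∨ x0))
  →1  x0 ∧ (¬¬x1 ∨ ¬(F ∨ x0))
  →2  x0 ∧ (x1 ∨ ¬(F ∨ x0))
  →3  x0 ∧ (x1 ∨ (¬F ∧ ¬x0))
  →4  x0 ∧ (x1 ∨ (T ∧ ¬x0))
  →5  x0 ∧ (x1 ∨ ¬x0)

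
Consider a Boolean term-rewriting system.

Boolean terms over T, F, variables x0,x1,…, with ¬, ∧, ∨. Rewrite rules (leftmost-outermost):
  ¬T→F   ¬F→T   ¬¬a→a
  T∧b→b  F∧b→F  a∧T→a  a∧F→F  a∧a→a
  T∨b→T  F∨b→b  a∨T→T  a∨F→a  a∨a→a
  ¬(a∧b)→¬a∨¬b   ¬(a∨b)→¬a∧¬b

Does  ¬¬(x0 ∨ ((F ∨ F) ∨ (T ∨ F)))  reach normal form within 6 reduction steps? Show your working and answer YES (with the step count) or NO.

Answer: YES — reaches normal form T in 5 ≤ 6 steps

Working:
  start: ¬¬(x0 ∨ ((F ∨ F) ∨ (T ∨ F)))
  step 1: x0 ∨ ((F ∨ F) ∨ (T ∨ F))
  step 2: x0 ∨ (F ∨ (T ∨ F))
  step 3: x0 ∨ (T ∨ F)
  step 4: x0 ∨ T
  step 5: T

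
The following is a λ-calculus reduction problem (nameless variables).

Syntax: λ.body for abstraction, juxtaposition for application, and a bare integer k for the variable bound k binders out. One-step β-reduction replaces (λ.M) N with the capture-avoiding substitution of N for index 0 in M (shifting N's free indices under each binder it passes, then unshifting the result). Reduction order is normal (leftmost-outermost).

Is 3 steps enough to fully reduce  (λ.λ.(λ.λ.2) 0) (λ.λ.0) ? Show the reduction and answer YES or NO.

  start: (λ.λ.(λ.λ.2) 0) (λ.λ.0)
  →1  λ.(λ.λ.2) 0
  →2  λ.λ.1

Answer: YES — reaches normal form λ.λ.1 in 2 ≤ 3 steps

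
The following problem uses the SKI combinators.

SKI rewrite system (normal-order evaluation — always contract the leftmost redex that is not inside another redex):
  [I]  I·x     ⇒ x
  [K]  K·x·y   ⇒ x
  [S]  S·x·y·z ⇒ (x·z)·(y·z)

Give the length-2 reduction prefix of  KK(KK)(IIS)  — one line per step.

Answer: after 2 steps: K(IS)

Reduction:
  start: KK(KK)(IIS)
  →1  K(IIS)
  →2  K(IS)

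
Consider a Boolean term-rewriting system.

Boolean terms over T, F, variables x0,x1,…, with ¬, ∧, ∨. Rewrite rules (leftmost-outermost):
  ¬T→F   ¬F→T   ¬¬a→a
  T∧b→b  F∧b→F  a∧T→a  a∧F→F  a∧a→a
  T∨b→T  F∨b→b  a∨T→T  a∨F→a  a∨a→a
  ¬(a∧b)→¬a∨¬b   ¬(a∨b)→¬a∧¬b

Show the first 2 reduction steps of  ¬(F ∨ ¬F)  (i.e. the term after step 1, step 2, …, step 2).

Answer: after 2 steps: T ∧ ¬¬F

Reduction:
  start: ¬(F ∨ ¬F)
  →1  ¬F ∧ ¬¬F
  →2  T ∧ ¬¬F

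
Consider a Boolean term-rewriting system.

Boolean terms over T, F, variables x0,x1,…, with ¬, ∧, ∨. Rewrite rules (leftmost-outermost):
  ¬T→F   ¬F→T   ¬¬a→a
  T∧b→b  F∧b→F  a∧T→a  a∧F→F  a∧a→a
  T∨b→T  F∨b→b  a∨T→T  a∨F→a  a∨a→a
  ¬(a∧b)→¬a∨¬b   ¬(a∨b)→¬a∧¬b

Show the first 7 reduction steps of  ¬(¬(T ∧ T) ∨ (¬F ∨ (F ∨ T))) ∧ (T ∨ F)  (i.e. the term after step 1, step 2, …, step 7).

Answer: after 7 steps: F ∧ (T ∨ F)

Working:
  start: ¬(¬(T ∧ T) ∨ (¬F ∨ (F ∨ T))) ∧ (T ∨ F)
  [1] (¬¬(T ∧ T) ∧ ¬(¬F ∨ (F ∨ T))) ∧ (T ∨ F)
  [2] ((T ∧ T) ∧ ¬(¬F ∨ (F ∨ T))) ∧ (T ∨ F)
  [3] (T ∧ ¬(¬F ∨ (F ∨ T))) ∧ (T ∨ F)
  [4] ¬(¬F ∨ (F ∨ T)) ∧ (T ∨ F)
  [5] (¬¬F ∧ ¬(F ∨ T)) ∧ (T ∨ F)
  [6] (F ∧ ¬(F ∨ T)) ∧ (T ∨ F)
  [7] F ∧ (T ∨ F)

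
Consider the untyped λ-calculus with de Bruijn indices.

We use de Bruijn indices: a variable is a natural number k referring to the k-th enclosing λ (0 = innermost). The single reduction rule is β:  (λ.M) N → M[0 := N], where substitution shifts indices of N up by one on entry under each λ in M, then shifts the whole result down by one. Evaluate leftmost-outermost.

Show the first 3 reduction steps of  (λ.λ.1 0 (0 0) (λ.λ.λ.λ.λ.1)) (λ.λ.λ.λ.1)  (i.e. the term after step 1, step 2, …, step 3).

  start: (λ.λ.1 0 (0 0) (λ.λ.λ.λ.λ.1)) (λ.λ.λ.λ.1)
  step 1: λ.(λ.λ.λ.λ.1) 0 (0 0) (λ.λ.λ.λ.λ.1)
  step 2: λ.(λ.λ.λ.1) (0 0) (λ.λ.λ.λ.λ.1)
  step 3: λ.(λ.λ.1) (λ.λ.λ.λ.λ.1)

Answer: after 3 steps: λ.(λ.λ.1) (λ.λ.λ.λ.λ.1)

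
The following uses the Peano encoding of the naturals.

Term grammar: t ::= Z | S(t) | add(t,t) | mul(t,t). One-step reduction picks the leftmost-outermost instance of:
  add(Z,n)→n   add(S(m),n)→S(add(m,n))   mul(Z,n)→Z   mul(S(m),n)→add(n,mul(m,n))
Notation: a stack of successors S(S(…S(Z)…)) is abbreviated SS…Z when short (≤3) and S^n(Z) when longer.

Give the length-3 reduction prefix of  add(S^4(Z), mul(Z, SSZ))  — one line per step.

Answer: after 3 steps: S(S(S(add(SZ, mul(Z, SSZ)))))

Working:
  start: add(S^4(Z), mul(Z, SSZ))
  step 1: S(add(SSSZ, mul(Z, SSZ)))
  step 2: S(S(add(SSZ, mul(Z, SSZ))))
  step 3: S(S(S(add(SZ, mul(Z, SSZ)))))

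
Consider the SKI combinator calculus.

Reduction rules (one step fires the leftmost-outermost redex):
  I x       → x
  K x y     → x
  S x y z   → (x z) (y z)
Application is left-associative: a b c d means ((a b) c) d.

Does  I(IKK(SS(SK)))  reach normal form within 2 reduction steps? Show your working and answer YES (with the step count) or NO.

  start: I(IKK(SS(SK)))
  →1  IKK(SS(SK))
  →2  KK(SS(SK))

Answer: NO — after 2 steps the term is KK(SS(SK)), not yet normal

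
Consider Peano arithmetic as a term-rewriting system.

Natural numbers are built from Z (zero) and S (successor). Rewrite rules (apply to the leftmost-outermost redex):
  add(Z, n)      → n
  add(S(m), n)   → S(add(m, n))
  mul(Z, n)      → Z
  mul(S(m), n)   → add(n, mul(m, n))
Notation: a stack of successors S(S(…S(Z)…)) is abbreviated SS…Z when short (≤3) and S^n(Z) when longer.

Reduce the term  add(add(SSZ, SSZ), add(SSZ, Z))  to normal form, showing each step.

  start: add(add(SSZ, SSZ), add(SSZ, Z))
  [1] add(S(add(SZ, SSZ)), add(SSZ, Z))
  [2] S(add(add(SZ, SSZ), add(SSZ, Z)))
  [3] S(add(S(add(Z, SSZ)), add(SSZ, Z)))
  [4] S(S(add(add(Z, SSZ), add(SSZ, Z))))
  [5] S(S(add(SSZ, add(SSZ, Z))))
  [6] S(S(S(add(SZ, add(SSZ, Z)))))
  [7] S(S(S(S(add(Z, add(SSZ, Z))))))
  [8] S(S(S(S(add(SSZ, Z)))))
  [9] S(S(S(S(S(add(SZ, Z))))))
  [10] S(S(S(S(S(S(add(Z, Z)))))))
  [11] S^6(Z)

Answer: normal form = S^6(Z)  (in 11 steps)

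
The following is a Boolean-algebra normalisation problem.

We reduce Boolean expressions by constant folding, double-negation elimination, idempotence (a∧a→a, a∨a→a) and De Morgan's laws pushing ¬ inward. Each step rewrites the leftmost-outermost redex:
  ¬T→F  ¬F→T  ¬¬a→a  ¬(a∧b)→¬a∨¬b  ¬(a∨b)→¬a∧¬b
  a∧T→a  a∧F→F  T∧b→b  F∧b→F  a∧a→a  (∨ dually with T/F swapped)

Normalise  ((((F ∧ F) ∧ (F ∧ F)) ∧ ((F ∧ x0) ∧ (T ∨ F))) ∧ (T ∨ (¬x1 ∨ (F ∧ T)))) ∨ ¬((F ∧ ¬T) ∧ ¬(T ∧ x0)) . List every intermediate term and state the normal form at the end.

Answer: normal form = T  (in 10 steps)

Working:
  start: ((((F ∧ F) ∧ (F ∧ F)) ∧ ((F ∧ x0) ∧ (T ∨ F))) ∧ (T ∨ (¬x1 ∨ (F ∧ T)))) ∨ ¬((F ∧ ¬T) ∧ ¬(T ∧ x0))
  [1] (((F ∧ F) ∧ ((F ∧ x0) ∧ (T ∨ F))) ∧ (T ∨ (¬x1 ∨ (F ∧ T)))) ∨ ¬((F ∧ ¬T) ∧ ¬(T ∧ x0))
  [2] ((F ∧ ((F ∧ x0) ∧ (T ∨ F))) ∧ (T ∨ (¬x1 ∨ (F ∧ T)))) ∨ ¬((F ∧ ¬T) ∧ ¬(T ∧ x0))
  [3] (F ∧ (T ∨ (¬x1 ∨ (F ∧ T)))) ∨ ¬((F ∧ ¬T) ∧ ¬(T ∧ x0))
  [4] F ∨ ¬((F ∧ ¬T) ∧ ¬(T ∧ x0))
  [5] ¬((F ∧ ¬T) ∧ ¬(T ∧ x0))
  [6] ¬(F ∧ ¬T) ∨ ¬¬(T ∧ x0)
  [7] (¬F ∨ ¬¬T) ∨ ¬¬(T ∧ x0)
  [8] (T ∨ ¬¬T) ∨ ¬¬(T ∧ x0)
  [9] T ∨ ¬¬(T ∧ x0)
  [10] T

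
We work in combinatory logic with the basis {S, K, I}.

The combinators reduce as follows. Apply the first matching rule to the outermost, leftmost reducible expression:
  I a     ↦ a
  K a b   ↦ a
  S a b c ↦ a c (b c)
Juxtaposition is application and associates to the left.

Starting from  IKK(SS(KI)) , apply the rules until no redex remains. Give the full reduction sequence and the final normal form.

  start: IKK(SS(KI))
  [1] KK(SS(KI))
  [2] K

Answer: normal form = K  (in 2 steps)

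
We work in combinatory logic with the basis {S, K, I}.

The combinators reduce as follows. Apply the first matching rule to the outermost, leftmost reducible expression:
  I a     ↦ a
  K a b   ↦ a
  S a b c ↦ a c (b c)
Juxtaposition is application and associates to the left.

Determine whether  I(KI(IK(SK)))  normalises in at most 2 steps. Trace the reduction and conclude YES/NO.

  start: I(KI(IK(SK)))
  step 1: KI(IK(SK))
  step 2: I

Answer: YES — reaches normal form I in 2 ≤ 2 steps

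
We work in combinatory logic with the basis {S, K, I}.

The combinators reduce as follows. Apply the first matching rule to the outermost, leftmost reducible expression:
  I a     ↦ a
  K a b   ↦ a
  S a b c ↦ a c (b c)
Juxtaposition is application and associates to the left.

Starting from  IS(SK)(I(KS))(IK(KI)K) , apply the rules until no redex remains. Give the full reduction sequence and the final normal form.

Answer: normal form = S  (in 6 steps)

Reduction:
  start: IS(SK)(I(KS))(IK(KI)K)
  step 1: S(SK)(I(KS))(IK(KI)K)
  step 2: SK(IK(KI)K)(I(KS)(IK(KI)K))
  step 3: K(I(KS)(IK(KI)K))(IK(KI)K(I(KS)(IK(KI)K)))
  step 4: I(KS)(IK(KI)K)
  step 5: KS(IK(KI)K)
  step 6: S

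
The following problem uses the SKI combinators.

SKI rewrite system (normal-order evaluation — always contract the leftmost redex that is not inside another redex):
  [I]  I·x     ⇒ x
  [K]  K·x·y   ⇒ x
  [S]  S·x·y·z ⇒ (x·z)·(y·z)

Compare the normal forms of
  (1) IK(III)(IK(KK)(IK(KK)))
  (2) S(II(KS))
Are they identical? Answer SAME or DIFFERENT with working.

Term A:
  start: IK(III)(IK(KK)(IK(KK)))
  →1  K(III)(IK(KK)(IK(KK)))
  →2  III
  →3  II
  →4  I

Term B:
  start: S(II(KS))
  →1  S(I(KS))
  →2  S(KS)

Answer: DIFFERENT — A ⇓ I, B ⇓ S(KS)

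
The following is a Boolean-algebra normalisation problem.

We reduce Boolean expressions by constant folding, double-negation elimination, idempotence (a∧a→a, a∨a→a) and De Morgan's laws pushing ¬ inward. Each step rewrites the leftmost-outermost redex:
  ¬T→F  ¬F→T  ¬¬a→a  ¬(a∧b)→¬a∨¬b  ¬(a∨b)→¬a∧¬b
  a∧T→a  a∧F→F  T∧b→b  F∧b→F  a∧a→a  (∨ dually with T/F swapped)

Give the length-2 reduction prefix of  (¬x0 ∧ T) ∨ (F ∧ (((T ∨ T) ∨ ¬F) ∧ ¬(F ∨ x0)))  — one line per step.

  start: (¬x0 ∧ T) ∨ (F ∧ (((T ∨ T) ∨ ¬F) ∧ ¬(F ∨ x0)))
  →1  ¬x0 ∨ (F ∧ (((T ∨ T) ∨ ¬F) ∧ ¬(F ∨ x0)))
  →2  ¬x0 ∨ F

Answer: after 2 steps: ¬x0 ∨ F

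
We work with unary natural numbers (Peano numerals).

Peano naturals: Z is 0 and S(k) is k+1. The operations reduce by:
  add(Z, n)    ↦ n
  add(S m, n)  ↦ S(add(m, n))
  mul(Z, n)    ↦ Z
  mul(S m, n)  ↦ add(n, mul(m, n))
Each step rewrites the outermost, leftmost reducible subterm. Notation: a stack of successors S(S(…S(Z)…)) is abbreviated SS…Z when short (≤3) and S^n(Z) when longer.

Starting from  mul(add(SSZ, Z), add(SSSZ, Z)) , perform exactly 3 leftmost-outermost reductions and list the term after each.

  start: mul(add(SSZ, Z), add(SSSZ, Z))
  →1  mul(S(add(SZ, Z)), add(SSSZ, Z))
  →2  add(add(SSSZ, Z), mul(add(SZ, Z), add(SSSZ, Z)))
  →3  add(S(add(SSZ, Z)), mul(add(SZ, Z), add(SSSZ, Z)))

Answer: after 3 steps: add(S(add(SSZ, Z)), mul(add(SZ, Z), add(SSSZ, Z)))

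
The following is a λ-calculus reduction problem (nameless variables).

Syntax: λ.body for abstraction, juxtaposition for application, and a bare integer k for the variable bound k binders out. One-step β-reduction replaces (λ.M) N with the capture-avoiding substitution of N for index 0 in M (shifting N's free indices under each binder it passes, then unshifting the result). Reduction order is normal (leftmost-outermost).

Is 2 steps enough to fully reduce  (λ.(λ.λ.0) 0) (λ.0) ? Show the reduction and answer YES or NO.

Answer: YES — reaches normal form λ.0 in 2 ≤ 2 steps

Derivation:
  start: (λ.(λ.λ.0) 0) (λ.0)
  →1  (λ.λ.0) (λ.0)
  →2  λ.0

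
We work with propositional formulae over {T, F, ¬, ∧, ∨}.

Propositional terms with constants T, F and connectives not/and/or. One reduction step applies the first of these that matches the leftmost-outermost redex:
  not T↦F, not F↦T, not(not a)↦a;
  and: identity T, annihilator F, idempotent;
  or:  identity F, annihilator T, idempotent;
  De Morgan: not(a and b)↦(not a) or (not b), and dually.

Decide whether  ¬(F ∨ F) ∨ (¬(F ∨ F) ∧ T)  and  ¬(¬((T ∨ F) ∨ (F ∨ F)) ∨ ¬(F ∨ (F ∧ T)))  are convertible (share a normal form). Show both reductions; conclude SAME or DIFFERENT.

Term A:
  start: ¬(F ∨ F) ∨ (¬(F ∨ F) ∧ T)
  step 1: (¬F ∧ ¬F) ∨ (¬(F ∨ F) ∧ T)
  step 2: ¬F ∨ (¬(F ∨ F) ∧ T)
  step 3: T ∨ (¬(F ∨ F) ∧ T)
  step 4: T

Term B:
  start: ¬(¬((T ∨ F) ∨ (F ∨ F)) ∨ ¬(F ∨ (F ∧ T)))
  step 1: ¬¬((T ∨ F) ∨ (F ∨ F)) ∧ ¬¬(F ∨ (F ∧ T))
  step 2: ((T ∨ F) ∨ (F ∨ F)) ∧ ¬¬(F ∨ (F ∧ T))
  step 3: (T ∨ (F ∨ F)) ∧ ¬¬(F ∨ (F ∧ T))
  step 4: T ∧ ¬¬(F ∨ (F ∧ T))
  step 5: ¬¬(F ∨ (F ∧ T))
  step 6: F ∨ (F ∧ T)
  step 7: F ∧ T
  step 8: F

Answer: DIFFERENT — A ⇓ T, B ⇓ F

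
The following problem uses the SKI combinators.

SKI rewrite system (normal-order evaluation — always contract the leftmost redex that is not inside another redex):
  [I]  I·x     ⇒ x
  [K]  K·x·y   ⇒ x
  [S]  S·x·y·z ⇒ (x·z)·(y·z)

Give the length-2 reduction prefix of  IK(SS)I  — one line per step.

  start: IK(SS)I
  [1] K(SS)I
  [2] SS

Answer: after 2 steps: SS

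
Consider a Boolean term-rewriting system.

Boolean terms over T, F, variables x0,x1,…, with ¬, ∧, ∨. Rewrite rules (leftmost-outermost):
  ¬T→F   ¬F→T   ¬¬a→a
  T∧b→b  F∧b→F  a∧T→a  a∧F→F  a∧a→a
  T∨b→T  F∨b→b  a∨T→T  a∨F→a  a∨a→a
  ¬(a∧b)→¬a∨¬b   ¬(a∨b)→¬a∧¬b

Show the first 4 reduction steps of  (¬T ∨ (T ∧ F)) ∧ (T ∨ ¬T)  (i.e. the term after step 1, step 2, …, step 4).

  start: (¬T ∨ (T ∧ F)) ∧ (T ∨ ¬T)
  step 1: (F ∨ (T ∧ F)) ∧ (T ∨ ¬T)
  step 2: (T ∧ F) ∧ (T ∨ ¬T)
  step 3: F ∧ (T ∨ ¬T)
  step 4: F

Answer: after 4 steps: F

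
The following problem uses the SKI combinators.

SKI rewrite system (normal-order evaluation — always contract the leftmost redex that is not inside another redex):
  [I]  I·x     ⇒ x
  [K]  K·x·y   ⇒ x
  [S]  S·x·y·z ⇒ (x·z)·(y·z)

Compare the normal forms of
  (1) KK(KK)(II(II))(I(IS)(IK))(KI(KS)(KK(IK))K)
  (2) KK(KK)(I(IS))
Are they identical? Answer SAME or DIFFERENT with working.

Answer: DIFFERENT — A ⇓ KK, B ⇓ KS

Reduction:
Term A:
  start: KK(KK)(II(II))(I(IS)(IK))(KI(KS)(KK(IK))K)
  step 1: K(II(II))(I(IS)(IK))(KI(KS)(KK(IK))K)
  step 2: II(II)(KI(KS)(KK(IK))K)
  step 3: I(II)(KI(KS)(KK(IK))K)
  step 4: II(KI(KS)(KK(IK))K)
  step 5: I(KI(KS)(KK(IK))K)
  step 6: KI(KS)(KK(IK))K
  step 7: I(KK(IK))K
  step 8: KK(IK)K
  step 9: KK

Term B:
  start: KK(KK)(I(IS))
  step 1: K(I(IS))
  step 2: K(IS)
  step 3: KS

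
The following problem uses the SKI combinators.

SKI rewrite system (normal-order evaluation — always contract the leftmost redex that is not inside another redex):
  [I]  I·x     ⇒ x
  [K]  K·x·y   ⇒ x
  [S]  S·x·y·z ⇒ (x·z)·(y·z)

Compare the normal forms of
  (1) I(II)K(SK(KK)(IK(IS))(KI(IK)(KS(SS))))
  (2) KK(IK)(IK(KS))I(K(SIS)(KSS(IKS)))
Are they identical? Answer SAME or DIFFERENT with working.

Term A:
  start: I(II)K(SK(KK)(IK(IS))(KI(IK)(KS(SS))))
  [1] IIK(SK(KK)(IK(IS))(KI(IK)(KS(SS))))
  [2] IK(SK(KK)(IK(IS))(KI(IK)(KS(SS))))
  [3] K(SK(KK)(IK(IS))(KI(IK)(KS(SS))))
  [4] K(K(IK(IS))(KK(IK(IS)))(KI(IK)(KS(SS))))
  [5] K(IK(IS)(KI(IK)(KS(SS))))
  [6] K(K(IS)(KI(IK)(KS(SS))))
  [7] K(IS)
  [8] KS

Term B:
  start: KK(IK)(IK(KS))I(K(SIS)(KSS(IKS)))
  [1] K(IK(KS))I(K(SIS)(KSS(IKS)))
  [2] IK(KS)(K(SIS)(KSS(IKS)))
  [3] K(KS)(K(SIS)(KSS(IKS)))
  [4] KS

Answer: SAME — A ⇓ KS, B ⇓ KS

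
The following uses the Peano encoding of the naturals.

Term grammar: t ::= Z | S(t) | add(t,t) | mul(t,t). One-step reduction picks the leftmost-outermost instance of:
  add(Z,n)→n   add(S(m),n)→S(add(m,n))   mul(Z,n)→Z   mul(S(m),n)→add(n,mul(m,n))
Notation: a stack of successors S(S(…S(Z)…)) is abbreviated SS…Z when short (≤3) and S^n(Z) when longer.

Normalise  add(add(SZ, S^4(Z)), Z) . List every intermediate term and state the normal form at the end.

Answer: normal form = S^5(Z)  (in 8 steps)

Working:
  start: add(add(SZ, S^4(Z)), Z)
  →1  add(S(add(Z, S^4(Z))), Z)
  →2  S(add(add(Z, S^4(Z)), Z))
  →3  S(add(S^4(Z), Z))
  →4  S(S(add(SSSZ, Z)))
  →5  S(S(S(add(SSZ, Z))))
  →6  S(S(S(S(add(SZ, Z)))))
  →7  S(S(S(S(S(add(Z, Z))))))
  →8  S^5(Z)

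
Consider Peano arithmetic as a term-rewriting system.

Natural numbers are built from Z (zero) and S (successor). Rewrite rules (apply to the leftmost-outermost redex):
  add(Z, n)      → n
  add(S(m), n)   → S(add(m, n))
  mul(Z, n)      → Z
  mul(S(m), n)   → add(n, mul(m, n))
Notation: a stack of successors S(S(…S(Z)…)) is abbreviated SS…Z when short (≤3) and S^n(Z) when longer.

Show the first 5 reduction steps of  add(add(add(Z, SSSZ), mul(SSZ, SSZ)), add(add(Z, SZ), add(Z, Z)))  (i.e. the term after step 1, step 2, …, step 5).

  start: add(add(add(Z, SSSZ), mul(SSZ, SSZ)), add(add(Z, SZ), add(Z, Z)))
  →1  add(add(SSSZ, mul(SSZ, SSZ)), add(add(Z, SZ), add(Z, Z)))
  →2  add(S(add(SSZ, mul(SSZ, SSZ))), add(add(Z, SZ), add(Z, Z)))
  →3  S(add(add(SSZ, mul(SSZ, SSZ)), add(add(Z, SZ), add(Z, Z))))
  →4  S(add(S(add(SZ, mul(SSZ, SSZ))), add(add(Z, SZ), add(Z, Z))))
  →5  S(S(add(add(SZ, mul(SSZ, SSZ)), add(add(Z, SZ), add(Z, Z)))))

Answer: after 5 steps: S(S(add(add(SZ, mul(SSZ, SSZ)), add(add(Z, SZ), add(Z, Z)))))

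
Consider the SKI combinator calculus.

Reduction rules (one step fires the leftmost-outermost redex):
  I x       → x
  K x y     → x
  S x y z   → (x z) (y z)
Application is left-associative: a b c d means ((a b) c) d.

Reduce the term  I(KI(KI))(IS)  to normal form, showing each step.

  start: I(KI(KI))(IS)
  [1] KI(KI)(IS)
  [2] I(IS)
  [3] IS
  [4] S

Answer: normal form = S  (in 4 steps)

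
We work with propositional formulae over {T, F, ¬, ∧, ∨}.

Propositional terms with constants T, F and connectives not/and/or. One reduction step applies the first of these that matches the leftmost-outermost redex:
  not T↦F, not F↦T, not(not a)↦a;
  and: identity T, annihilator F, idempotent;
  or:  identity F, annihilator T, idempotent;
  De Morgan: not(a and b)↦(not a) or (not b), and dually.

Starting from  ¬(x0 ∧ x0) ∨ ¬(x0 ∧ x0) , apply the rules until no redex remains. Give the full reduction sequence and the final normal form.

Answer: normal form = ¬x0  (in 3 steps)

Reduction:
  start: ¬(x0 ∧ x0) ∨ ¬(x0 ∧ x0)
  step 1: ¬(x0 ∧ x0)
  step 2: ¬x0 ∨ ¬x0
  step 3: ¬x0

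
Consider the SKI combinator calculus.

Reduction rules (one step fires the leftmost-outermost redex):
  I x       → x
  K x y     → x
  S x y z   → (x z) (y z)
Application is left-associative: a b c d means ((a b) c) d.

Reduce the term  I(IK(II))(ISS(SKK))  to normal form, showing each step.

Answer: normal form = I  (in 4 steps)

Working:
  start: I(IK(II))(ISS(SKK))
  →1  IK(II)(ISS(SKK))
  →2  K(II)(ISS(SKK))
  →3  II
  →4  I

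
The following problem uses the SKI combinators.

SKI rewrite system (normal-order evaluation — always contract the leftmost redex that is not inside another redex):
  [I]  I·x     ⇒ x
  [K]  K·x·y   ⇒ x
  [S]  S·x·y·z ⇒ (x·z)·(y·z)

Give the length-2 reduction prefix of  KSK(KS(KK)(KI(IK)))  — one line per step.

Answer: after 2 steps: S(S(KI(IK)))

Reduction:
  start: KSK(KS(KK)(KI(IK)))
  step 1: S(KS(KK)(KI(IK)))
  step 2: S(S(KI(IK)))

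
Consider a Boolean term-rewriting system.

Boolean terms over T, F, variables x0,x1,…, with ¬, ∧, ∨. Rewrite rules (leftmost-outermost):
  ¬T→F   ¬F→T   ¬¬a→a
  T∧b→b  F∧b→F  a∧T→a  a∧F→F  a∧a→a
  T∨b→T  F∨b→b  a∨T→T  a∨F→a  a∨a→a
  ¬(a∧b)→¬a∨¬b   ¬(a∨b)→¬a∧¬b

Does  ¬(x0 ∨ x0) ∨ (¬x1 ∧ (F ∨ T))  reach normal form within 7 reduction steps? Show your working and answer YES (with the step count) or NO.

  start: ¬(x0 ∨ x0) ∨ (¬x1 ∧ (F ∨ T))
  step 1: (¬x0 ∧ ¬x0) ∨ (¬x1 ∧ (F ∨ T))
  step 2: ¬x0 ∨ (¬x1 ∧ (F ∨ T))
  step 3: ¬x0 ∨ (¬x1 ∧ T)
  step 4: ¬x0 ∨ ¬x1

Answer: YES — reaches normal form ¬x0 ∨ ¬x1 in 4 ≤ 7 steps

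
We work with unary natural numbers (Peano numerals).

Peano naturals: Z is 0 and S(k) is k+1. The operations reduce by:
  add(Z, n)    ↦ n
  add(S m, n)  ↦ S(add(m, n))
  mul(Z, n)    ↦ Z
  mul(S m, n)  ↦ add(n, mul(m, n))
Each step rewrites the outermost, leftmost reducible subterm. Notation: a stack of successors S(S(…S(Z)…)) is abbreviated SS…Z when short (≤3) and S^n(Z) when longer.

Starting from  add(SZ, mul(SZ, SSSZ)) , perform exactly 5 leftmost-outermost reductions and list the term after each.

  start: add(SZ, mul(SZ, SSSZ))
  →1  S(add(Z, mul(SZ, SSSZ)))
  →2  S(mul(SZ, SSSZ))
  →3  S(add(SSSZ, mul(Z, SSSZ)))
  →4  S(S(add(SSZ, mul(Z, SSSZ))))
  →5  S(S(S(add(SZ, mul(Z, SSSZ)))))

Answer: after 5 steps: S(S(S(add(SZ, mul(Z, SSSZ)))))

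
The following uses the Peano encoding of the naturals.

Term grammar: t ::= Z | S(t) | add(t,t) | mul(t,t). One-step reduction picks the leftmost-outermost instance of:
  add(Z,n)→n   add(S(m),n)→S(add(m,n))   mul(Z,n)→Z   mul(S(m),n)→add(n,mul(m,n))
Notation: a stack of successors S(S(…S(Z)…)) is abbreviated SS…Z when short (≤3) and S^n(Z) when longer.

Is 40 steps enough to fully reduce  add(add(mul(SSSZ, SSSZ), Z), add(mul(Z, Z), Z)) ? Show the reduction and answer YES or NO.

  start: add(add(mul(SSSZ, SSSZ), Z), add(mul(Z, Z), Z))
  [1] add(add(add(SSSZ, mul(SSZ, SSSZ)), Z), add(mul(Z, Z), Z))
  [2] add(add(S(add(SSZ, mul(SSZ, SSSZ))), Z), add(mul(Z, Z), Z))
  [3] add(S(add(add(SSZ, mul(SSZ, SSSZ)), Z)), add(mul(Z, Z), Z))
  [4] S(add(add(add(SSZ, mul(SSZ, SSSZ)), Z), add(mul(Z, Z), Z)))
  [5] S(add(add(S(add(SZ, mul(SSZ, SSSZ))), Z), add(mul(Z, Z), Z)))
  [6] S(add(S(add(add(SZ, mul(SSZ, SSSZ)), Z)), add(mul(Z, Z), Z)))
  [7] S(S(add(add(add(SZ, mul(SSZ, SSSZ)), Z), add(mul(Z, Z), Z))))
  [8] S(S(add(add(S(add(Z, mul(SSZ, SSSZ))), Z), add(mul(Z, Z), Z))))
  [9] S(S(add(S(add(add(Z, mul(SSZ, SSSZ)), Z)), add(mul(Z, Z), Z))))
  [10] S(S(S(add(add(add(Z, mul(SSZ, SSSZ)), Z), add(mul(Z, Z), Z)))))
  [11] S(S(S(add(add(mul(SSZ, SSSZ), Z), add(mul(Z, Z), Z)))))
  [12] S(S(S(add(add(add(SSSZ, mul(SZ, SSSZ)), Z), add(mul(Z, Z), Z)))))
  [13] S(S(S(add(add(S(add(SSZ, mul(SZ, SSSZ))), Z), add(mul(Z, Z), Z)))))
  [14] S(S(S(add(S(add(add(SSZ, mul(SZ, SSSZ)), Z)), add(mul(Z, Z), Z)))))
  [15] S(S(S(S(add(add(add(SSZ, mul(SZ, SSSZ)), Z), add(mul(Z, Z), Z))))))
  [16] S(S(S(S(add(add(S(add(SZ, mul(SZ, SSSZ))), Z), add(mul(Z, Z), Z))))))
  [17] S(S(S(S(add(S(add(add(SZ, mul(SZ, SSSZ)), Z)), add(mul(Z, Z), Z))))))
  [18] S(S(S(S(S(add(add(add(SZ, mul(SZ, SSSZ)), Z), add(mul(Z, Z), Z)))))))
  [19] S(S(S(S(S(add(add(S(add(Z, mul(SZ, SSSZ))), Z), add(mul(Z, Z), Z)))))))
  [20] S(S(S(S(S(add(S(add(add(Z, mul(SZ, SSSZ)), Z)), add(mul(Z, Z), Z)))))))
  [21] S(S(S(S(S(S(add(add(add(Z, mul(SZ, SSSZ)), Z), add(mul(Z, Z), Z))))))))
  [22] S(S(S(S(S(S(add(add(mul(SZ, SSSZ), Z), add(mul(Z, Z), Z))))))))
  [23] S(S(S(S(S(S(add(add(add(SSSZ, mul(Z, SSSZ)), Z), add(mul(Z, Z), Z))))))))
  [24] S(S(S(S(S(S(add(add(S(add(SSZ, mul(Z, SSSZ))), Z), add(mul(Z, Z), Z))))))))
  [25] S(S(S(S(S(S(add(S(add(add(SSZ, mul(Z, SSSZ)), Z)), add(mul(Z, Z), Z))))))))
  [26] S(S(S(S(S(S(S(add(add(add(SSZ, mul(Z, SSSZ)), Z), add(mul(Z, Z), Z)))))))))
  [27] S(S(S(S(S(S(S(add(add(S(add(SZ, mul(Z, SSSZ))), Z), add(mul(Z, Z), Z)))))))))
  [28] S(S(S(S(S(S(S(add(S(add(add(SZ, mul(Z, SSSZ)), Z)), add(mul(Z, Z), Z)))))))))
  [29] S(S(S(S(S(S(S(S(add(add(add(SZ, mul(Z, SSSZ)), Z), add(mul(Z, Z), Z))))))))))
  [30] S(S(S(S(S(S(S(S(add(add(S(add(Z, mul(Z, SSSZ))), Z), add(mul(Z, Z), Z))))))))))
  [31] S(S(S(S(S(S(S(S(add(S(add(add(Z, mul(Z, SSSZ)), Z)), add(mul(Z, Z), Z))))))))))
  [32] S(S(S(S(S(S(S(S(S(add(add(add(Z, mul(Z, SSSZ)), Z), add(mul(Z, Z), Z)))))))))))
  [33] S(S(S(S(S(S(S(S(S(add(add(mul(Z, SSSZ), Z), add(mul(Z, Z), Z)))))))))))
  [34] S(S(S(S(S(S(S(S(S(add(add(Z, Z), add(mul(Z, Z), Z)))))))))))
  [35] S(S(S(S(S(S(S(S(S(add(Z, add(mul(Z, Z), Z)))))))))))
  [36] S(S(S(S(S(S(S(S(S(add(mul(Z, Z), Z))))))))))
  [37] S(S(S(S(S(S(S(S(S(add(Z, Z))))))))))
  [38] S^9(Z)

Answer: YES — reaches normal form S^9(Z) in 38 ≤ 40 steps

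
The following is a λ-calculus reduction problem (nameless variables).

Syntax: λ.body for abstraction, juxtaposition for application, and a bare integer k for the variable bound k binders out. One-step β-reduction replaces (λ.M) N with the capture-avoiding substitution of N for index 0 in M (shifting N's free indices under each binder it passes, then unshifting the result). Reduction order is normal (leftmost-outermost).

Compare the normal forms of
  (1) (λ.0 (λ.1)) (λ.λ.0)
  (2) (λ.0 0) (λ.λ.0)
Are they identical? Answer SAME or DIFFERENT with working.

Answer: SAME — A ⇓ λ.0, B ⇓ λ.0

Derivation:
Term A:
  start: (λ.0 (λ.1)) (λ.λ.0)
  [1] (λ.λ.0) (λ.λ.λ.0)
  [2] λ.0

Term B:
  start: (λ.0 0) (λ.λ.0)
  [1] (λ.λ.0) (λ.λ.0)
  [2] λ.0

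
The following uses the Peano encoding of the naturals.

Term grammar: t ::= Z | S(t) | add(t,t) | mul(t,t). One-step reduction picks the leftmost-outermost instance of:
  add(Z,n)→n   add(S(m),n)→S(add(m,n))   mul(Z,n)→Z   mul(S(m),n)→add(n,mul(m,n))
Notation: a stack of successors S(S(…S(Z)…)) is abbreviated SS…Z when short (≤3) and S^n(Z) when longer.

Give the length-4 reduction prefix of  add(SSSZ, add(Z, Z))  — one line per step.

  start: add(SSSZ, add(Z, Z))
  →1  S(add(SSZ, add(Z, Z)))
  →2  S(S(add(SZ, add(Z, Z))))
  →3  S(S(S(add(Z, add(Z, Z)))))
  →4  S(S(S(add(Z, Z))))

Answer: after 4 steps: S(S(S(add(Z, Z))))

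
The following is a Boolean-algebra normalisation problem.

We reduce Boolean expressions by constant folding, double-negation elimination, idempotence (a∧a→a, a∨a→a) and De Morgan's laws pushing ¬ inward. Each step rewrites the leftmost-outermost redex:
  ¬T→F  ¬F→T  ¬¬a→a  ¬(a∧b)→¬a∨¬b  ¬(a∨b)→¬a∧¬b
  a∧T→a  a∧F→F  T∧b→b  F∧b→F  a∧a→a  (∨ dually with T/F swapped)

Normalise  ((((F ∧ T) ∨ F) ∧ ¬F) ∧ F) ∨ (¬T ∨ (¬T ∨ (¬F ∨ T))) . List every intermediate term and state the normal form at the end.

Answer: normal form = T  (in 7 steps)

Working:
  start: ((((F ∧ T) ∨ F) ∧ ¬F) ∧ F) ∨ (¬T ∨ (¬T ∨ (¬F ∨ T)))
  step 1: F ∨ (¬T ∨ (¬T ∨ (¬F ∨ T)))
  step 2: ¬T ∨ (¬T ∨ (¬F ∨ T))
  step 3: F ∨ (¬T ∨ (¬F ∨ T))
  step 4: ¬T ∨ (¬F ∨ T)
  step 5: F ∨ (¬F ∨ T)
  step 6: ¬F ∨ T
  step 7: T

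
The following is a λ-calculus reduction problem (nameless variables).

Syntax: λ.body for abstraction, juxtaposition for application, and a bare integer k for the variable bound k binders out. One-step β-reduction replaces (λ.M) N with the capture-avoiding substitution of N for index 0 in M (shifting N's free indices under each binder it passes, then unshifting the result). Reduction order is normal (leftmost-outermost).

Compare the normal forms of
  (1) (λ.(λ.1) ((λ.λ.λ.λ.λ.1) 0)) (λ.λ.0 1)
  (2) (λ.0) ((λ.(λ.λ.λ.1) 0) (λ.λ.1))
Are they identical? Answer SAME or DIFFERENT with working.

Term A:
  start: (λ.(λ.1) ((λ.λ.λ.λ.λ.1) 0)) (λ.λ.0 1)
  step 1: (λ.λ.λ.0 1) ((λ.λ.λ.λ.λ.1) (λ.λ.0 1))
  step 2: λ.λ.0 1

Term B:
  start: (λ.0) ((λ.(λ.λ.λ.1) 0) (λ.λ.1))
  step 1: (λ.(λ.λ.λ.1) 0) (λ.λ.1)
  step 2: (λ.λ.λ.1) (λ.λ.1)
  step 3: λ.λ.1

Answer: DIFFERENT — A ⇓ λ.λ.0 1, B ⇓ λ.λ.1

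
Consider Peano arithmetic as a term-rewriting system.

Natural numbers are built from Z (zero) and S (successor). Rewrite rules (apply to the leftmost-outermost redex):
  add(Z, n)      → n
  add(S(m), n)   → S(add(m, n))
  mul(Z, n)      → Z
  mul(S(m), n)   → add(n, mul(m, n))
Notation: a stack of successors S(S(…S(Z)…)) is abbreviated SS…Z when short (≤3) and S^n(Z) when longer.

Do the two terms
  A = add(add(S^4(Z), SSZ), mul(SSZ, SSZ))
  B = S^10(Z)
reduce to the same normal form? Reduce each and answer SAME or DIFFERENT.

Term A:
  start: add(add(S^4(Z), SSZ), mul(SSZ, SSZ))
  →1  add(S(add(SSSZ, SSZ)), mul(SSZ, SSZ))
  →2  S(add(add(SSSZ, SSZ), mul(SSZ, SSZ)))
  →3  S(add(S(add(SSZ, SSZ)), mul(SSZ, SSZ)))
  →4  S(S(add(add(SSZ, SSZ), mul(SSZ, SSZ))))
  →5  S(S(add(S(add(SZ, SSZ)), mul(SSZ, SSZ))))
  →6  S(S(S(add(add(SZ, SSZ), mul(SSZ, SSZ)))))
  →7  S(S(S(add(S(add(Z, SSZ)), mul(SSZ, SSZ)))))
  →8  S(S(S(S(add(add(Z, SSZ), mul(SSZ, SSZ))))))
  →9  S(S(S(S(add(SSZ, mul(SSZ, SSZ))))))
  →10  S(S(S(S(S(add(SZ, mul(SSZ, SSZ)))))))
  →11  S(S(S(S(S(S(add(Z, mul(SSZ, SSZ))))))))
  →12  S(S(S(S(S(S(mul(SSZ, SSZ)))))))
  →13  S(S(S(S(S(S(add(SSZ, mul(SZ, SSZ))))))))
  →14  S(S(S(S(S(S(S(add(SZ, mul(SZ, SSZ)))))))))
  →15  S(S(S(S(S(S(S(S(add(Z, mul(SZ, SSZ))))))))))
  →16  S(S(S(S(S(S(S(S(mul(SZ, SSZ)))))))))
  →17  S(S(S(S(S(S(S(S(add(SSZ, mul(Z, SSZ))))))))))
  →18  S(S(S(S(S(S(S(S(S(add(SZ, mul(Z, SSZ)))))))))))
  →19  S(S(S(S(S(S(S(S(S(S(add(Z, mul(Z, SSZ))))))))))))
  →20  S(S(S(S(S(S(S(S(S(S(mul(Z, SSZ)))))))))))
  →21  S^10(Z)

Term B:
  start: S^10(Z)

Answer: SAME — A ⇓ S^10(Z), B ⇓ S^10(Z)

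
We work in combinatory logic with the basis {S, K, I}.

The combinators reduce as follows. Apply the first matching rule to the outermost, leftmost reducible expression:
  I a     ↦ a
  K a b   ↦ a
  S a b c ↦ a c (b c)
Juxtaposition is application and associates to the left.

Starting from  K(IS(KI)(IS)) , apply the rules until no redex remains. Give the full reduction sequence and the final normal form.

Answer: normal form = K(S(KI)S)  (in 2 steps)

Derivation:
  start: K(IS(KI)(IS))
  →1  K(S(KI)(IS))
  →2  K(S(KI)S)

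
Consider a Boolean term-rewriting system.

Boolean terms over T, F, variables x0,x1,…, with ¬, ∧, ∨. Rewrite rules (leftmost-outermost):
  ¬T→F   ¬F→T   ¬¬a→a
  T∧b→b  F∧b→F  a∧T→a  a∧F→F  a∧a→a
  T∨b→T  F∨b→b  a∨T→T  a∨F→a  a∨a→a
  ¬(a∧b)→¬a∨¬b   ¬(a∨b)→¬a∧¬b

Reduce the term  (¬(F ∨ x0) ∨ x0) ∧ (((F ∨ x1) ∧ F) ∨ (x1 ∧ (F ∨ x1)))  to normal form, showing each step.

  start: (¬(F ∨ x0) ∨ x0) ∧ (((F ∨ x1) ∧ F) ∨ (x1 ∧ (F ∨ x1)))
  [1] ((¬F ∧ ¬x0) ∨ x0) ∧ (((F ∨ x1) ∧ F) ∨ (x1 ∧ (F ∨ x1)))
  [2] ((T ∧ ¬x0) ∨ x0) ∧ (((F ∨ x1) ∧ F) ∨ (x1 ∧ (F ∨ x1)))
  [3] (¬x0 ∨ x0) ∧ (((F ∨ x1) ∧ F) ∨ (x1 ∧ (F ∨ x1)))
  [4] (¬x0 ∨ x0) ∧ (F ∨ (x1 ∧ (F ∨ x1)))
  [5] (¬x0 ∨ x0) ∧ (x1 ∧ (F ∨ x1))
  [6] (¬x0 ∨ x0) ∧ (x1 ∧ x1)
  [7] (¬x0 ∨ x0) ∧ x1

Answer: normal form = (¬x0 ∨ x0) ∧ x1  (in 7 steps)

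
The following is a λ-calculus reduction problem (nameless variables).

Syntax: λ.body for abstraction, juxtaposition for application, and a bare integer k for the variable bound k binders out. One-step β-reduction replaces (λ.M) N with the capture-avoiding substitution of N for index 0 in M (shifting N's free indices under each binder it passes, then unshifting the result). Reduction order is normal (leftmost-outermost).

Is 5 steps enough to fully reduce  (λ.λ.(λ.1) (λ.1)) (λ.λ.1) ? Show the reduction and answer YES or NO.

  start: (λ.λ.(λ.1) (λ.1)) (λ.λ.1)
  [1] λ.(λ.1) (λ.1)
  [2] λ.0

Answer: YES — reaches normal form λ.0 in 2 ≤ 5 steps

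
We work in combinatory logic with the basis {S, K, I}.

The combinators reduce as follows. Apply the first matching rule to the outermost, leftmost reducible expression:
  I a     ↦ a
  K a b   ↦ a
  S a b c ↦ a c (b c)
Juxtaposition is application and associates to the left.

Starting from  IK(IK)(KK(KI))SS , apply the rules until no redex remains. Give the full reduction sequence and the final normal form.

Answer: normal form = S  (in 4 steps)

Derivation:
  start: IK(IK)(KK(KI))SS
  [1] K(IK)(KK(KI))SS
  [2] IKSS
  [3] KSS
  [4] S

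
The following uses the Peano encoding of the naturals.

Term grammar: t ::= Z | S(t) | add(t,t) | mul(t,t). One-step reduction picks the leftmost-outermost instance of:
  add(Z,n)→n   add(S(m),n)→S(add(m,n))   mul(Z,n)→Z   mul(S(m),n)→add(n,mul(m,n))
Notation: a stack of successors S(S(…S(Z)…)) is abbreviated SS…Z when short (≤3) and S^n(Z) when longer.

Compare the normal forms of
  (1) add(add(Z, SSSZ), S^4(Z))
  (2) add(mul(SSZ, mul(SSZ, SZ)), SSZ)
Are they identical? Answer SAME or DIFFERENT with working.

Answer: DIFFERENT — A ⇓ S^7(Z), B ⇓ S^6(Z)

Derivation:
Term A:
  start: add(add(Z, SSSZ), S^4(Z))
  [1] add(SSSZ, S^4(Z))
  [2] S(add(SSZ, S^4(Z)))
  [3] S(S(add(SZ, S^4(Z))))
  [4] S(S(S(add(Z, S^4(Z)))))
  [5] S^7(Z)

Term B:
  start: add(mul(SSZ, mul(SSZ, SZ)), SSZ)
  [1] add(add(mul(SSZ, SZ), mul(SZ, mul(SSZ, SZ))), SSZ)
  [2] add(add(add(SZ, mul(SZ, SZ)), mul(SZ, mul(SSZ, SZ))), SSZ)
  [3] add(add(S(add(Z, mul(SZ, SZ))), mul(SZ, mul(SSZ, SZ))), SSZ)
  [4] add(S(add(add(Z, mul(SZ, SZ)), mul(SZ, mul(SSZ, SZ)))), SSZ)
  [5] S(add(add(add(Z, mul(SZ, SZ)), mul(SZ, mul(SSZ, SZ))), SSZ))
  [6] S(add(add(mul(SZ, SZ), mul(SZ, mul(SSZ, SZ))), SSZ))
  [7] S(add(add(add(SZ, mul(Z, SZ)), mul(SZ, mul(SSZ, SZ))), SSZ))
  [8] S(add(add(S(add(Z, mul(Z, SZ))), mul(SZ, mul(SSZ, SZ))), SSZ))
  [9] S(add(S(add(add(Z, mul(Z, SZ)), mul(SZ, mul(SSZ, SZ)))), SSZ))
  [10] S(S(add(add(add(Z, mul(Z, SZ)), mul(SZ, mul(SSZ, SZ))), SSZ)))
  [11] S(S(add(add(mul(Z, SZ), mul(SZ, mul(SSZ, SZ))), SSZ)))
  [12] S(S(add(add(Z, mul(SZ, mul(SSZ, SZ))), SSZ)))
  [13] S(S(add(mul(SZ, mul(SSZ, SZ)), SSZ)))
  [14] S(S(add(add(mul(SSZ, SZ), mul(Z, mul(SSZ, SZ))), SSZ)))
  [15] S(S(add(add(add(SZ, mul(SZ, SZ)), mul(Z, mul(SSZ, SZ))), SSZ)))
  [16] S(S(add(add(S(add(Z, mul(SZ, SZ))), mul(Z, mul(SSZ, SZ))), SSZ)))
  [17] S(S(add(S(add(add(Z, mul(SZ, SZ)), mul(Z, mul(SSZ, SZ)))), SSZ)))
  [18] S(S(S(add(add(add(Z, mul(SZ, SZ)), mul(Z, mul(SSZ, SZ))), SSZ))))
  [19] S(S(S(add(add(mul(SZ, SZ), mul(Z, mul(SSZ, SZ))), SSZ))))
  [20] S(S(S(add(add(add(SZ, mul(Z, SZ)), mul(Z, mul(SSZ, SZ))), SSZ))))
  [21] S(S(S(add(add(S(add(Z, mul(Z, SZ))), mul(Z, mul(SSZ, SZ))), SSZ))))
  [22] S(S(S(add(S(add(add(Z, mul(Z, SZ)), mul(Z, mul(SSZ, SZ)))), SSZ))))
  [23] S(S(S(S(add(add(add(Z, mul(Z, SZ)), mul(Z, mul(SSZ, SZ))), SSZ)))))
  [24] S(S(S(S(add(add(mul(Z, SZ), mul(Z, mul(SSZ, SZ))), SSZ)))))
  [25] S(S(S(S(add(add(Z, mul(Z, mul(SSZ, SZ))), SSZ)))))
  [26] S(S(S(S(add(mul(Z, mul(SSZ, SZ)), SSZ)))))
  [27] S(S(S(S(add(Z, SSZ)))))
  [28] S^6(Z)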